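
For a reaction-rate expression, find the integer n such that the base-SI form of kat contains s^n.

-1

kat = s⁻¹·mol.
The exponent of s is -1.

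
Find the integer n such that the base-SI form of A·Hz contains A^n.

1

Hz = s⁻¹.
Combining: A·Hz = A · s⁻¹ = s⁻¹·A.
The exponent of A is 1.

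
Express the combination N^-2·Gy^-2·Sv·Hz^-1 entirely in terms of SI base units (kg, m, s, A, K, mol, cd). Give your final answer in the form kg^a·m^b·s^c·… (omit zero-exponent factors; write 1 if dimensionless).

N = kg·m/s² = kg·m·s⁻² (force = mass × acceleration).
So N⁻² = kg⁻²·m⁻²·s⁴.
Gy = J/kg (absorbed dose = energy per mass),
    = m²·s⁻².
So Gy⁻² = m⁻⁴·s⁴.
Sv = J/kg (equivalent dose = energy per mass),
    = m²·s⁻².
Hz = 1/s = s⁻¹ (frequency is cycles per second).
So Hz⁻¹ = s.
Combining: N⁻²·Gy⁻²·Sv·Hz⁻¹ = (kg⁻²·m⁻²·s⁴) · (m⁻⁴·s⁴) · (m²·s⁻²) · s = kg⁻²·m⁻⁴·s⁷.

kg⁻²·m⁻⁴·s⁷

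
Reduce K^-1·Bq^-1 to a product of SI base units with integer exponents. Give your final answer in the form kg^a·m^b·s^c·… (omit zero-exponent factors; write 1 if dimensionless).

Bq = 1/s = s⁻¹ (activity is decays per second).
So Bq⁻¹ = s.
Combining: K⁻¹·Bq⁻¹ = K⁻¹ · s = s·K⁻¹.

s·K⁻¹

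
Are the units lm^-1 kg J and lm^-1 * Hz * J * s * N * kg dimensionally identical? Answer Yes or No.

No

Left side:
  lm = cd·sr = cd (luminous flux; sr is dimensionless).
  So lm⁻¹ = cd⁻¹.
  J = N·m (work = force × distance),
      = kg·m²·s⁻².
  Combining: lm⁻¹·kg·J = cd⁻¹ · kg · (kg·m²·s⁻²) = kg²·m²·s⁻²·cd⁻¹.
Right side:
  lm = cd·sr = cd (luminous flux; sr is dimensionless).
  So lm⁻¹ = cd⁻¹.
  Hz = 1/s = s⁻¹ (frequency is cycles per second).
  J = N·m (work = force × distance),
      = kg·m²·s⁻².
  N = kg·m/s² = kg·m·s⁻² (force = mass × acceleration).
  Combining: lm⁻¹·Hz·J·s·N·kg = cd⁻¹ · s⁻¹ · (kg·m²·s⁻²) · s · (kg·m·s⁻²) · kg = kg³·m³·s⁻⁴·cd⁻¹.
Left is kg²·m²·s⁻²·cd⁻¹; right is kg³·m³·s⁻⁴·cd⁻¹ — different.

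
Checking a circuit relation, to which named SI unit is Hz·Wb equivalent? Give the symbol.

Hz = 1/s = s⁻¹ (frequency is cycles per second).
Wb = V·s (flux: a volt is a weber per second),
    = kg·m²·s⁻²·A⁻¹.
Combining: Hz·Wb = s⁻¹ · (kg·m²·s⁻²·A⁻¹) = kg·m²·s⁻³·A⁻¹.
kg·m²·s⁻³·A⁻¹ is the base-SI form of the volt.

V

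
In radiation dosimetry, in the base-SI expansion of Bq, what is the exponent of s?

Bq = s⁻¹.
The exponent of s is -1.

-1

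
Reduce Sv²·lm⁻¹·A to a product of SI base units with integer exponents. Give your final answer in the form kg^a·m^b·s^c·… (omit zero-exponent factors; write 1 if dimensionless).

m⁴·s⁻⁴·A·cd⁻¹

Sv = J/kg (equivalent dose = energy per mass),
    = m²·s⁻².
So Sv² = m⁴·s⁻⁴.
lm = cd·sr = cd (luminous flux; sr is dimensionless).
So lm⁻¹ = cd⁻¹.
Combining: Sv²·lm⁻¹·A = (m⁴·s⁻⁴) · cd⁻¹ · A = m⁴·s⁻⁴·A·cd⁻¹.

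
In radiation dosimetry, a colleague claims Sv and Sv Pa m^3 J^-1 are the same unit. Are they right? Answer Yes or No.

Left side:
  Sv = m²·s⁻².
Right side:
  Sv = J/kg (equivalent dose = energy per mass),
      = m²·s⁻².
  Pa = N/m² (pressure = force per area),
      = kg·m⁻¹·s⁻².
  J = N·m (work = force × distance),
      = kg·m²·s⁻².
  So J⁻¹ = kg⁻¹·m⁻²·s².
  Combining: Sv·Pa·m³·J⁻¹ = (m²·s⁻²) · (kg·m⁻¹·s⁻²) · m³ · (kg⁻¹·m⁻²·s²) = m²·s⁻².
Both reduce to m²·s⁻².

Yes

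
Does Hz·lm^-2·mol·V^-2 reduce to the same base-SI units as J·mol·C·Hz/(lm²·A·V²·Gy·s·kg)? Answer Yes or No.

Left side:
  Hz = s⁻¹.
  lm = cd.
  So lm⁻² = cd⁻².
  V = kg·m²·s⁻³·A⁻¹.
  So V⁻² = kg⁻²·m⁻⁴·s⁶·A².
  Combining: Hz·lm⁻²·mol·V⁻² = s⁻¹ · cd⁻² · mol · (kg⁻²·m⁻⁴·s⁶·A²) = kg⁻²·m⁻⁴·s⁵·A²·mol·cd⁻².
Right side:
  J = N·m (work = force × distance),
      = kg·m²·s⁻².
  lm = cd·sr = cd (luminous flux; sr is dimensionless).
  So lm⁻² = cd⁻².
  V = W/A (potential = power per current),
      = kg·m²·s⁻³·A⁻¹.
  So V⁻² = kg⁻²·m⁻⁴·s⁶·A².
  C = A·s = s·A (charge = current × time).
  Gy = J/kg (absorbed dose = energy per mass),
      = m²·s⁻².
  So Gy⁻¹ = m⁻²·s².
  Hz = 1/s = s⁻¹ (frequency is cycles per second).
  Combining: J·lm⁻²·A⁻¹·V⁻²·mol·C·Gy⁻¹·Hz·s⁻¹·kg⁻¹ = (kg·m²·s⁻²) · cd⁻² · A⁻¹ · (kg⁻²·m⁻⁴·s⁶·A²) · mol · (s·A) · (m⁻²·s²) · s⁻¹ · s⁻¹ · kg⁻¹ = kg⁻²·m⁻⁴·s⁵·A²·mol·cd⁻².
Both reduce to kg⁻²·m⁻⁴·s⁵·A²·mol·cd⁻².

Yes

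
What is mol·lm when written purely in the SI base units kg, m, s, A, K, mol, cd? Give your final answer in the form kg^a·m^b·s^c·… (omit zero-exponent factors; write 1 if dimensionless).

mol·cd

lm = cd.
Combining: mol·lm = mol · cd = mol·cd.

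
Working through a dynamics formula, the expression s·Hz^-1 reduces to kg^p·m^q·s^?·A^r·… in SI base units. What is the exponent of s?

2

Hz = s⁻¹.
So Hz⁻¹ = s.
Combining: s·Hz⁻¹ = s · s = s².
The exponent of s is 2.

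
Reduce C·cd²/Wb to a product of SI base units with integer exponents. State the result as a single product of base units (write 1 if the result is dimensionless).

kg⁻¹·m⁻²·s³·A²·cd²

C = s·A.
Wb = kg·m²·s⁻²·A⁻¹.
So Wb⁻¹ = kg⁻¹·m⁻²·s²·A.
Combining: C·cd²·Wb⁻¹ = (s·A) · cd² · (kg⁻¹·m⁻²·s²·A) = kg⁻¹·m⁻²·s³·A²·cd².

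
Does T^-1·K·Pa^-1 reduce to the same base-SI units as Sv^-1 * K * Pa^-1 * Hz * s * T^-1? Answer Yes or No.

Left side:
  T = kg·s⁻²·A⁻¹.
  So T⁻¹ = kg⁻¹·s²·A.
  Pa = kg·m⁻¹·s⁻².
  So Pa⁻¹ = kg⁻¹·m·s².
  Combining: T⁻¹·K·Pa⁻¹ = (kg⁻¹·s²·A) · K · (kg⁻¹·m·s²) = kg⁻²·m·s⁴·A·K.
Right side:
  Sv = J/kg (equivalent dose = energy per mass),
      = m²·s⁻².
  So Sv⁻¹ = m⁻²·s².
  Pa = N/m² (pressure = force per area),
      = kg·m⁻¹·s⁻².
  So Pa⁻¹ = kg⁻¹·m·s².
  Hz = 1/s = s⁻¹ (frequency is cycles per second).
  T = Wb/m² (flux density = flux per area),
      = kg·s⁻²·A⁻¹.
  So T⁻¹ = kg⁻¹·s²·A.
  Combining: Sv⁻¹·K·Pa⁻¹·Hz·s·T⁻¹ = (m⁻²·s²) · K · (kg⁻¹·m·s²) · s⁻¹ · s · (kg⁻¹·s²·A) = kg⁻²·m⁻¹·s⁶·A·K.
Left is kg⁻²·m·s⁴·A·K; right is kg⁻²·m⁻¹·s⁶·A·K — different.

No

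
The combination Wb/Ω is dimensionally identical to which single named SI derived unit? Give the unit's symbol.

C

Ω = V/A (resistance = voltage per current),
    = kg·m²·s⁻³·A⁻².
So Ω⁻¹ = kg⁻¹·m⁻²·s³·A².
Wb = V·s (flux: a volt is a weber per second),
    = kg·m²·s⁻²·A⁻¹.
Combining: Ω⁻¹·Wb = (kg⁻¹·m⁻²·s³·A²) · (kg·m²·s⁻²·A⁻¹) = s·A.
s·A is the base-SI form of the coulomb.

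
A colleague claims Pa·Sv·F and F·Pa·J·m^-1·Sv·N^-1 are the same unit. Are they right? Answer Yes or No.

Left side:
  Pa = kg·m⁻¹·s⁻².
  Sv = m²·s⁻².
  F = kg⁻¹·m⁻²·s⁴·A².
  Combining: Pa·Sv·F = (kg·m⁻¹·s⁻²) · (m²·s⁻²) · (kg⁻¹·m⁻²·s⁴·A²) = m⁻¹·A².
Right side:
  F = C/V (capacitance = charge per voltage),
      = A·s/(kg·m²·s⁻³·A⁻¹) (substituting C and V),
      = kg⁻¹·m⁻²·s⁴·A².
  Pa = N/m² (pressure = force per area),
      = kg·m⁻¹·s⁻².
  J = N·m (work = force × distance),
      = kg·m²·s⁻².
  Sv = J/kg (equivalent dose = energy per mass),
      = m²·s⁻².
  N = kg·m/s² = kg·m·s⁻² (force = mass × acceleration).
  So N⁻¹ = kg⁻¹·m⁻¹·s².
  Combining: F·Pa·J·m⁻¹·Sv·N⁻¹ = (kg⁻¹·m⁻²·s⁴·A²) · (kg·m⁻¹·s⁻²) · (kg·m²·s⁻²) · m⁻¹ · (m²·s⁻²) · (kg⁻¹·m⁻¹·s²) = m⁻¹·A².
Both reduce to m⁻¹·A².

Yes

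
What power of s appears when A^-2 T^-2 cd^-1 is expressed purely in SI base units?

T = kg·s⁻²·A⁻¹.
So T⁻² = kg⁻²·s⁴·A².
Combining: A⁻²·T⁻²·cd⁻¹ = A⁻² · (kg⁻²·s⁴·A²) · cd⁻¹ = kg⁻²·s⁴·cd⁻¹.
The exponent of s is 4.

4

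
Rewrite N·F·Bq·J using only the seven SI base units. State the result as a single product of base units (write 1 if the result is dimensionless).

kg·m·s⁻¹·A²

N = kg·m/s² = kg·m·s⁻² (force = mass × acceleration).
F = C/V (capacitance = charge per voltage),
    = A·s/(kg·m²·s⁻³·A⁻¹) (substituting C and V),
    = kg⁻¹·m⁻²·s⁴·A².
Bq = 1/s = s⁻¹ (activity is decays per second).
J = N·m (work = force × distance),
    = kg·m²·s⁻².
Combining: N·F·Bq·J = (kg·m·s⁻²) · (kg⁻¹·m⁻²·s⁴·A²) · s⁻¹ · (kg·m²·s⁻²) = kg·m·s⁻¹·A².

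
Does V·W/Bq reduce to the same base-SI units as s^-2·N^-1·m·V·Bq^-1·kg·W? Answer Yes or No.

Yes

Left side:
  V = W/A (potential = power per current),
      = kg·m²·s⁻³·A⁻¹.
  Bq = 1/s = s⁻¹ (activity is decays per second).
  So Bq⁻¹ = s.
  W = J/s (power = energy per time),
      = kg·m²·s⁻³.
  Combining: V·Bq⁻¹·W = (kg·m²·s⁻³·A⁻¹) · s · (kg·m²·s⁻³) = kg²·m⁴·s⁻⁵·A⁻¹.
Right side:
  N = kg·m·s⁻².
  So N⁻¹ = kg⁻¹·m⁻¹·s².
  V = kg·m²·s⁻³·A⁻¹.
  Bq = s⁻¹.
  So Bq⁻¹ = s.
  W = kg·m²·s⁻³.
  Combining: s⁻²·N⁻¹·m·V·Bq⁻¹·kg·W = s⁻² · (kg⁻¹·m⁻¹·s²) · m · (kg·m²·s⁻³·A⁻¹) · s · kg · (kg·m²·s⁻³) = kg²·m⁴·s⁻⁵·A⁻¹.
Both reduce to kg²·m⁴·s⁻⁵·A⁻¹.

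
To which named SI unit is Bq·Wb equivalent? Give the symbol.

V

Bq = 1/s = s⁻¹ (activity is decays per second).
Wb = V·s (flux: a volt is a weber per second),
    = kg·m²·s⁻²·A⁻¹.
Combining: Bq·Wb = s⁻¹ · (kg·m²·s⁻²·A⁻¹) = kg·m²·s⁻³·A⁻¹.
kg·m²·s⁻³·A⁻¹ is the base-SI form of the volt.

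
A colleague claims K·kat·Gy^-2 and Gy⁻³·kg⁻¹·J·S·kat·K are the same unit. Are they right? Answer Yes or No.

No

Left side:
  kat = mol/s = s⁻¹·mol (catalytic activity).
  Gy = J/kg (absorbed dose = energy per mass),
      = m²·s⁻².
  So Gy⁻² = m⁻⁴·s⁴.
  Combining: K·kat·Gy⁻² = K · (s⁻¹·mol) · (m⁻⁴·s⁴) = m⁻⁴·s³·K·mol.
Right side:
  Gy = m²·s⁻².
  So Gy⁻³ = m⁻⁶·s⁶.
  J = kg·m²·s⁻².
  S = kg⁻¹·m⁻²·s³·A².
  kat = s⁻¹·mol.
  Combining: Gy⁻³·kg⁻¹·J·S·kat·K = (m⁻⁶·s⁶) · kg⁻¹ · (kg·m²·s⁻²) · (kg⁻¹·m⁻²·s³·A²) · (s⁻¹·mol) · K = kg⁻¹·m⁻⁶·s⁶·A²·K·mol.
Left is m⁻⁴·s³·K·mol; right is kg⁻¹·m⁻⁶·s⁶·A²·K·mol — different.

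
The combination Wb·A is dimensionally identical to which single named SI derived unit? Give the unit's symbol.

J

Wb = kg·m²·s⁻²·A⁻¹.
Combining: Wb·A = (kg·m²·s⁻²·A⁻¹) · A = kg·m²·s⁻².
kg·m²·s⁻² is the base-SI form of the joule.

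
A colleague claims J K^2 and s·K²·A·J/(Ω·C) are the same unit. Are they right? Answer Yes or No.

Left side:
  J = kg·m²·s⁻².
  Combining: J·K² = (kg·m²·s⁻²) · K² = kg·m²·s⁻²·K².
Right side:
  Ω = kg·m²·s⁻³·A⁻².
  So Ω⁻¹ = kg⁻¹·m⁻²·s³·A².
  C = s·A.
  So C⁻¹ = s⁻¹·A⁻¹.
  J = kg·m²·s⁻².
  Combining: Ω⁻¹·s·K²·C⁻¹·A·J = (kg⁻¹·m⁻²·s³·A²) · s · K² · (s⁻¹·A⁻¹) · A · (kg·m²·s⁻²) = s·A²·K².
Left is kg·m²·s⁻²·K²; right is s·A²·K² — different.

No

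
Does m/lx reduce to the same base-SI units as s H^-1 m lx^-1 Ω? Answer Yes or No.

Left side:
  lx = m⁻²·cd.
  So lx⁻¹ = m²·cd⁻¹.
  Combining: m·lx⁻¹ = m · (m²·cd⁻¹) = m³·cd⁻¹.
Right side:
  H = kg·m²·s⁻²·A⁻².
  So H⁻¹ = kg⁻¹·m⁻²·s²·A².
  lx = m⁻²·cd.
  So lx⁻¹ = m²·cd⁻¹.
  Ω = kg·m²·s⁻³·A⁻².
  Combining: s·H⁻¹·m·lx⁻¹·Ω = s · (kg⁻¹·m⁻²·s²·A²) · m · (m²·cd⁻¹) · (kg·m²·s⁻³·A⁻²) = m³·cd⁻¹.
Both reduce to m³·cd⁻¹.

Yes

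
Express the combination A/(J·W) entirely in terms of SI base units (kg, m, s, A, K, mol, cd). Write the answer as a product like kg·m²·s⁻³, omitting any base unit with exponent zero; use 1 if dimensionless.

J = kg·m²·s⁻².
So J⁻¹ = kg⁻¹·m⁻²·s².
W = kg·m²·s⁻³.
So W⁻¹ = kg⁻¹·m⁻²·s³.
Combining: J⁻¹·W⁻¹·A = (kg⁻¹·m⁻²·s²) · (kg⁻¹·m⁻²·s³) · A = kg⁻²·m⁻⁴·s⁵·A.

kg⁻²·m⁻⁴·s⁵·A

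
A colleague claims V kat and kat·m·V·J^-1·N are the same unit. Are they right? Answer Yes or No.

Left side:
  V = kg·m²·s⁻³·A⁻¹.
  kat = s⁻¹·mol.
  Combining: V·kat = (kg·m²·s⁻³·A⁻¹) · (s⁻¹·mol) = kg·m²·s⁻⁴·A⁻¹·mol.
Right side:
  kat = s⁻¹·mol.
  V = kg·m²·s⁻³·A⁻¹.
  J = kg·m²·s⁻².
  So J⁻¹ = kg⁻¹·m⁻²·s².
  N = kg·m·s⁻².
  Combining: kat·m·V·J⁻¹·N = (s⁻¹·mol) · m · (kg·m²·s⁻³·A⁻¹) · (kg⁻¹·m⁻²·s²) · (kg·m·s⁻²) = kg·m²·s⁻⁴·A⁻¹·mol.
Both reduce to kg·m²·s⁻⁴·A⁻¹·mol.

Yes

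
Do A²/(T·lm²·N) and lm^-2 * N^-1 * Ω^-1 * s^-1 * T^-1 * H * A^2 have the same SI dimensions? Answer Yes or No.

Left side:
  T = kg·s⁻²·A⁻¹.
  So T⁻¹ = kg⁻¹·s²·A.
  lm = cd.
  So lm⁻² = cd⁻².
  N = kg·m·s⁻².
  So N⁻¹ = kg⁻¹·m⁻¹·s².
  Combining: T⁻¹·lm⁻²·A²·N⁻¹ = (kg⁻¹·s²·A) · cd⁻² · A² · (kg⁻¹·m⁻¹·s²) = kg⁻²·m⁻¹·s⁴·A³·cd⁻².
Right side:
  lm = cd·sr = cd (luminous flux; sr is dimensionless).
  So lm⁻² = cd⁻².
  N = kg·m/s² = kg·m·s⁻² (force = mass × acceleration).
  So N⁻¹ = kg⁻¹·m⁻¹·s².
  Ω = V/A (resistance = voltage per current),
      = kg·m²·s⁻³·A⁻².
  So Ω⁻¹ = kg⁻¹·m⁻²·s³·A².
  T = Wb/m² (flux density = flux per area),
      = kg·s⁻²·A⁻¹.
  So T⁻¹ = kg⁻¹·s²·A.
  H = Wb/A (inductance = flux per current),
      = kg·m²·s⁻²·A⁻².
  Combining: lm⁻²·N⁻¹·Ω⁻¹·s⁻¹·T⁻¹·H·A² = cd⁻² · (kg⁻¹·m⁻¹·s²) · (kg⁻¹·m⁻²·s³·A²) · s⁻¹ · (kg⁻¹·s²·A) · (kg·m²·s⁻²·A⁻²) · A² = kg⁻²·m⁻¹·s⁴·A³·cd⁻².
Both reduce to kg⁻²·m⁻¹·s⁴·A³·cd⁻².

Yes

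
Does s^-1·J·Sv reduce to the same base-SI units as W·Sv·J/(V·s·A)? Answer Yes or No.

Left side:
  J = kg·m²·s⁻².
  Sv = m²·s⁻².
  Combining: s⁻¹·J·Sv = s⁻¹ · (kg·m²·s⁻²) · (m²·s⁻²) = kg·m⁴·s⁻⁵.
Right side:
  W = kg·m²·s⁻³.
  Sv = m²·s⁻².
  V = kg·m²·s⁻³·A⁻¹.
  So V⁻¹ = kg⁻¹·m⁻²·s³·A.
  J = kg·m²·s⁻².
  Combining: W·Sv·V⁻¹·s⁻¹·A⁻¹·J = (kg·m²·s⁻³) · (m²·s⁻²) · (kg⁻¹·m⁻²·s³·A) · s⁻¹ · A⁻¹ · (kg·m²·s⁻²) = kg·m⁴·s⁻⁵.
Both reduce to kg·m⁴·s⁻⁵.

Yes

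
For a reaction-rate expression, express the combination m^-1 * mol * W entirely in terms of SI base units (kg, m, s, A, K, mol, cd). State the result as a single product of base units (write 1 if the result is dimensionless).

W = kg·m²·s⁻³.
Combining: m⁻¹·mol·W = m⁻¹ · mol · (kg·m²·s⁻³) = kg·m·s⁻³·mol.

kg·m·s⁻³·mol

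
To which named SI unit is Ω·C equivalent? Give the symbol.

Ω = V/A (resistance = voltage per current),
    = kg·m²·s⁻³·A⁻².
C = A·s = s·A (charge = current × time).
Combining: Ω·C = (kg·m²·s⁻³·A⁻²) · (s·A) = kg·m²·s⁻²·A⁻¹.
kg·m²·s⁻²·A⁻¹ is the base-SI form of the weber.

Wb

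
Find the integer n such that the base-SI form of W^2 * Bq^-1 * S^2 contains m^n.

W = J/s (power = energy per time),
    = kg·m²·s⁻³.
So W² = kg²·m⁴·s⁻⁶.
Bq = 1/s = s⁻¹ (activity is decays per second).
So Bq⁻¹ = s.
S = 1/Ω (conductance is reciprocal resistance),
    = kg⁻¹·m⁻²·s³·A².
So S² = kg⁻²·m⁻⁴·s⁶·A⁴.
Combining: W²·Bq⁻¹·S² = (kg²·m⁴·s⁻⁶) · s · (kg⁻²·m⁻⁴·s⁶·A⁴) = s·A⁴.
The exponent of m is 0.

0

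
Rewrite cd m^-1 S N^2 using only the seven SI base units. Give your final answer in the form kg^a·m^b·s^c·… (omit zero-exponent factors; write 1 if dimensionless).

S = kg⁻¹·m⁻²·s³·A².
N = kg·m·s⁻².
So N² = kg²·m²·s⁻⁴.
Combining: cd·m⁻¹·S·N² = cd · m⁻¹ · (kg⁻¹·m⁻²·s³·A²) · (kg²·m²·s⁻⁴) = kg·m⁻¹·s⁻¹·A²·cd.

kg·m⁻¹·s⁻¹·A²·cd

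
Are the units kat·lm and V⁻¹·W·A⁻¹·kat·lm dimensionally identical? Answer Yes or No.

Left side:
  kat = mol/s = s⁻¹·mol (catalytic activity).
  lm = cd·sr = cd (luminous flux; sr is dimensionless).
  Combining: kat·lm = (s⁻¹·mol) · cd = s⁻¹·mol·cd.
Right side:
  V = kg·m²·s⁻³·A⁻¹.
  So V⁻¹ = kg⁻¹·m⁻²·s³·A.
  W = kg·m²·s⁻³.
  kat = s⁻¹·mol.
  lm = cd.
  Combining: V⁻¹·W·A⁻¹·kat·lm = (kg⁻¹·m⁻²·s³·A) · (kg·m²·s⁻³) · A⁻¹ · (s⁻¹·mol) · cd = s⁻¹·mol·cd.
Both reduce to s⁻¹·mol·cd.

Yes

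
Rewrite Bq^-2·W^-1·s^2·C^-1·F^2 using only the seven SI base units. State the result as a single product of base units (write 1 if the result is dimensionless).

kg⁻³·m⁻⁶·s¹⁴·A³

Bq = 1/s = s⁻¹ (activity is decays per second).
So Bq⁻² = s².
W = J/s (power = energy per time),
    = kg·m²·s⁻³.
So W⁻¹ = kg⁻¹·m⁻²·s³.
C = A·s = s·A (charge = current × time).
So C⁻¹ = s⁻¹·A⁻¹.
F = C/V (capacitance = charge per voltage),
    = A·s/(kg·m²·s⁻³·A⁻¹) (substituting C and V),
    = kg⁻¹·m⁻²·s⁴·A².
So F² = kg⁻²·m⁻⁴·s⁸·A⁴.
Combining: Bq⁻²·W⁻¹·s²·C⁻¹·F² = s² · (kg⁻¹·m⁻²·s³) · s² · (s⁻¹·A⁻¹) · (kg⁻²·m⁻⁴·s⁸·A⁴) = kg⁻³·m⁻⁶·s¹⁴·A³.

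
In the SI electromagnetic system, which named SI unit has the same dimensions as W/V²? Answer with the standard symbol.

S

W = J/s (power = energy per time),
    = kg·m²·s⁻³.
V = W/A (potential = power per current),
    = kg·m²·s⁻³·A⁻¹.
So V⁻² = kg⁻²·m⁻⁴·s⁶·A².
Combining: W·V⁻² = (kg·m²·s⁻³) · (kg⁻²·m⁻⁴·s⁶·A²) = kg⁻¹·m⁻²·s³·A².
kg⁻¹·m⁻²·s³·A² is the base-SI form of the siemens.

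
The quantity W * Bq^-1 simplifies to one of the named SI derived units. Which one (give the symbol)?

J

W = J/s (power = energy per time),
    = kg·m²·s⁻³.
Bq = 1/s = s⁻¹ (activity is decays per second).
So Bq⁻¹ = s.
Combining: W·Bq⁻¹ = (kg·m²·s⁻³) · s = kg·m²·s⁻².
kg·m²·s⁻² is the base-SI form of the joule.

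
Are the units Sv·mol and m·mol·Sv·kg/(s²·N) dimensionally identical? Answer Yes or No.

Yes

Left side:
  Sv = m²·s⁻².
  Combining: Sv·mol = (m²·s⁻²) · mol = m²·s⁻²·mol.
Right side:
  N = kg·m/s² = kg·m·s⁻² (force = mass × acceleration).
  So N⁻¹ = kg⁻¹·m⁻¹·s².
  Sv = J/kg (equivalent dose = energy per mass),
      = m²·s⁻².
  Combining: m·s⁻²·mol·N⁻¹·Sv·kg = m · s⁻² · mol · (kg⁻¹·m⁻¹·s²) · (m²·s⁻²) · kg = m²·s⁻²·mol.
Both reduce to m²·s⁻²·mol.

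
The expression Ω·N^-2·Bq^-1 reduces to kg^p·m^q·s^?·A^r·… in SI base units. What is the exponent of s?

Ω = V/A (resistance = voltage per current),
    = kg·m²·s⁻³·A⁻².
N = kg·m/s² = kg·m·s⁻² (force = mass × acceleration).
So N⁻² = kg⁻²·m⁻²·s⁴.
Bq = 1/s = s⁻¹ (activity is decays per second).
So Bq⁻¹ = s.
Combining: Ω·N⁻²·Bq⁻¹ = (kg·m²·s⁻³·A⁻²) · (kg⁻²·m⁻²·s⁴) · s = kg⁻¹·s²·A⁻².
The exponent of s is 2.

2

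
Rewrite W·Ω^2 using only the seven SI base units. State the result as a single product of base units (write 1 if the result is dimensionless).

W = J/s (power = energy per time),
    = kg·m²·s⁻³.
Ω = V/A (resistance = voltage per current),
    = kg·m²·s⁻³·A⁻².
So Ω² = kg²·m⁴·s⁻⁶·A⁻⁴.
Combining: W·Ω² = (kg·m²·s⁻³) · (kg²·m⁴·s⁻⁶·A⁻⁴) = kg³·m⁶·s⁻⁹·A⁻⁴.

kg³·m⁶·s⁻⁹·A⁻⁴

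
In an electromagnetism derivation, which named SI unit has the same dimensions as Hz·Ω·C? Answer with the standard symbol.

Hz = 1/s = s⁻¹ (frequency is cycles per second).
Ω = V/A (resistance = voltage per current),
    = kg·m²·s⁻³·A⁻².
C = A·s = s·A (charge = current × time).
Combining: Hz·Ω·C = s⁻¹ · (kg·m²·s⁻³·A⁻²) · (s·A) = kg·m²·s⁻³·A⁻¹.
kg·m²·s⁻³·A⁻¹ is the base-SI form of the volt.

V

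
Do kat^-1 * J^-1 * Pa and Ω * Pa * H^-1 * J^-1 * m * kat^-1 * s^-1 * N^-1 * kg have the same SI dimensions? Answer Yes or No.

Yes

Left side:
  kat = s⁻¹·mol.
  So kat⁻¹ = s·mol⁻¹.
  J = kg·m²·s⁻².
  So J⁻¹ = kg⁻¹·m⁻²·s².
  Pa = kg·m⁻¹·s⁻².
  Combining: kat⁻¹·J⁻¹·Pa = (s·mol⁻¹) · (kg⁻¹·m⁻²·s²) · (kg·m⁻¹·s⁻²) = m⁻³·s·mol⁻¹.
Right side:
  Ω = kg·m²·s⁻³·A⁻².
  Pa = kg·m⁻¹·s⁻².
  H = kg·m²·s⁻²·A⁻².
  So H⁻¹ = kg⁻¹·m⁻²·s²·A².
  J = kg·m²·s⁻².
  So J⁻¹ = kg⁻¹·m⁻²·s².
  kat = s⁻¹·mol.
  So kat⁻¹ = s·mol⁻¹.
  N = kg·m·s⁻².
  So N⁻¹ = kg⁻¹·m⁻¹·s².
  Combining: Ω·Pa·H⁻¹·J⁻¹·m·kat⁻¹·s⁻¹·N⁻¹·kg = (kg·m²·s⁻³·A⁻²) · (kg·m⁻¹·s⁻²) · (kg⁻¹·m⁻²·s²·A²) · (kg⁻¹·m⁻²·s²) · m · (s·mol⁻¹) · s⁻¹ · (kg⁻¹·m⁻¹·s²) · kg = m⁻³·s·mol⁻¹.
Both reduce to m⁻³·s·mol⁻¹.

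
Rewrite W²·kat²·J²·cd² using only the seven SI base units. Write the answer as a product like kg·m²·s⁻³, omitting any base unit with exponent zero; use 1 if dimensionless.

kg⁴·m⁸·s⁻¹²·mol²·cd²

W = kg·m²·s⁻³.
So W² = kg²·m⁴·s⁻⁶.
kat = s⁻¹·mol.
So kat² = s⁻²·mol².
J = kg·m²·s⁻².
So J² = kg²·m⁴·s⁻⁴.
Combining: W²·kat²·J²·cd² = (kg²·m⁴·s⁻⁶) · (s⁻²·mol²) · (kg²·m⁴·s⁻⁴) · cd² = kg⁴·m⁸·s⁻¹²·mol²·cd².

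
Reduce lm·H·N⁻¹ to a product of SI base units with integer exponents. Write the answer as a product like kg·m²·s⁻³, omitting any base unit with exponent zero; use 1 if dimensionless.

m·A⁻²·cd

lm = cd.
H = kg·m²·s⁻²·A⁻².
N = kg·m·s⁻².
So N⁻¹ = kg⁻¹·m⁻¹·s².
Combining: lm·H·N⁻¹ = cd · (kg·m²·s⁻²·A⁻²) · (kg⁻¹·m⁻¹·s²) = m·A⁻²·cd.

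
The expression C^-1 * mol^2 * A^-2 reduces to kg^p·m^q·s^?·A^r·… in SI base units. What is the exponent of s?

C = s·A.
So C⁻¹ = s⁻¹·A⁻¹.
Combining: C⁻¹·mol²·A⁻² = (s⁻¹·A⁻¹) · mol² · A⁻² = s⁻¹·A⁻³·mol².
The exponent of s is -1.

-1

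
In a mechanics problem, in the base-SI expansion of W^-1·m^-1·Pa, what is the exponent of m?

-4

W = kg·m²·s⁻³.
So W⁻¹ = kg⁻¹·m⁻²·s³.
Pa = kg·m⁻¹·s⁻².
Combining: W⁻¹·m⁻¹·Pa = (kg⁻¹·m⁻²·s³) · m⁻¹ · (kg·m⁻¹·s⁻²) = m⁻⁴·s.
The exponent of m is -4.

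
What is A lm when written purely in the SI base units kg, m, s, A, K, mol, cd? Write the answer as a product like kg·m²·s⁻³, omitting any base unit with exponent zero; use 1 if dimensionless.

lm = cd·sr = cd (luminous flux; sr is dimensionless).
Combining: A·lm = A · cd = A·cd.

A·cd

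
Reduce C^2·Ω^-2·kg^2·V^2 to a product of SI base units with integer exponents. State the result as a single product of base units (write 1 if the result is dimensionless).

C = s·A.
So C² = s²·A².
Ω = kg·m²·s⁻³·A⁻².
So Ω⁻² = kg⁻²·m⁻⁴·s⁶·A⁴.
V = kg·m²·s⁻³·A⁻¹.
So V² = kg²·m⁴·s⁻⁶·A⁻².
Combining: C²·Ω⁻²·kg²·V² = (s²·A²) · (kg⁻²·m⁻⁴·s⁶·A⁴) · kg² · (kg²·m⁴·s⁻⁶·A⁻²) = kg²·s²·A⁴.

kg²·s²·A⁴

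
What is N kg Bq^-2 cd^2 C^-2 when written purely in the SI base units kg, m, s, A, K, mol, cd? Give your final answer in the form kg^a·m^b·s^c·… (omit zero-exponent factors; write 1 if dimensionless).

kg²·m·s⁻²·A⁻²·cd²

N = kg·m·s⁻².
Bq = s⁻¹.
So Bq⁻² = s².
C = s·A.
So C⁻² = s⁻²·A⁻².
Combining: N·kg·Bq⁻²·cd²·C⁻² = (kg·m·s⁻²) · kg · s² · cd² · (s⁻²·A⁻²) = kg²·m·s⁻²·A⁻²·cd².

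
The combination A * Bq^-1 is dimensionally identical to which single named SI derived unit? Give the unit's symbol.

C

Bq = s⁻¹.
So Bq⁻¹ = s.
Combining: A·Bq⁻¹ = A · s = s·A.
s·A is the base-SI form of the coulomb.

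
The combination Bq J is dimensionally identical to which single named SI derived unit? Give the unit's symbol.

Bq = s⁻¹.
J = kg·m²·s⁻².
Combining: Bq·J = s⁻¹ · (kg·m²·s⁻²) = kg·m²·s⁻³.
kg·m²·s⁻³ is the base-SI form of the watt.

W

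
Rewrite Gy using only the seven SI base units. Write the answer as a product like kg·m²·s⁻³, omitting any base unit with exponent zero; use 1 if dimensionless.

m²·s⁻²

Gy = m²·s⁻².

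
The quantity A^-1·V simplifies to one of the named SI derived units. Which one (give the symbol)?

Ω

V = kg·m²·s⁻³·A⁻¹.
Combining: A⁻¹·V = A⁻¹ · (kg·m²·s⁻³·A⁻¹) = kg·m²·s⁻³·A⁻².
kg·m²·s⁻³·A⁻² is the base-SI form of the ohm.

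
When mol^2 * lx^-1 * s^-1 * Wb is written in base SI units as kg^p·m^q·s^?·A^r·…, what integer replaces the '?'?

lx = lm/m² (illuminance = luminous flux per area),
    = m⁻²·cd.
So lx⁻¹ = m²·cd⁻¹.
Wb = V·s (flux: a volt is a weber per second),
    = kg·m²·s⁻²·A⁻¹.
Combining: mol²·lx⁻¹·s⁻¹·Wb = mol² · (m²·cd⁻¹) · s⁻¹ · (kg·m²·s⁻²·A⁻¹) = kg·m⁴·s⁻³·A⁻¹·mol²·cd⁻¹.
The exponent of s is -3.

-3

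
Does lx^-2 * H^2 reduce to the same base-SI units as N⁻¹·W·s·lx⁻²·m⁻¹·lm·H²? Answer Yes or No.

Left side:
  lx = lm/m² (illuminance = luminous flux per area),
      = m⁻²·cd.
  So lx⁻² = m⁴·cd⁻².
  H = Wb/A (inductance = flux per current),
      = kg·m²·s⁻²·A⁻².
  So H² = kg²·m⁴·s⁻⁴·A⁻⁴.
  Combining: lx⁻²·H² = (m⁴·cd⁻²) · (kg²·m⁴·s⁻⁴·A⁻⁴) = kg²·m⁸·s⁻⁴·A⁻⁴·cd⁻².
Right side:
  N = kg·m/s² = kg·m·s⁻² (force = mass × acceleration).
  So N⁻¹ = kg⁻¹·m⁻¹·s².
  W = J/s (power = energy per time),
      = kg·m²·s⁻³.
  lx = lm/m² (illuminance = luminous flux per area),
      = m⁻²·cd.
  So lx⁻² = m⁴·cd⁻².
  lm = cd·sr = cd (luminous flux; sr is dimensionless).
  H = Wb/A (inductance = flux per current),
      = kg·m²·s⁻²·A⁻².
  So H² = kg²·m⁴·s⁻⁴·A⁻⁴.
  Combining: N⁻¹·W·s·lx⁻²·m⁻¹·lm·H² = (kg⁻¹·m⁻¹·s²) · (kg·m²·s⁻³) · s · (m⁴·cd⁻²) · m⁻¹ · cd · (kg²·m⁴·s⁻⁴·A⁻⁴) = kg²·m⁸·s⁻⁴·A⁻⁴·cd⁻¹.
Left is kg²·m⁸·s⁻⁴·A⁻⁴·cd⁻²; right is kg²·m⁸·s⁻⁴·A⁻⁴·cd⁻¹ — different.

No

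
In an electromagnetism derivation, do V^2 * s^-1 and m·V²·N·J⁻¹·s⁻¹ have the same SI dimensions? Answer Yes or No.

Yes

Left side:
  V = W/A (potential = power per current),
      = kg·m²·s⁻³·A⁻¹.
  So V² = kg²·m⁴·s⁻⁶·A⁻².
  Combining: V²·s⁻¹ = (kg²·m⁴·s⁻⁶·A⁻²) · s⁻¹ = kg²·m⁴·s⁻⁷·A⁻².
Right side:
  V = W/A (potential = power per current),
      = kg·m²·s⁻³·A⁻¹.
  So V² = kg²·m⁴·s⁻⁶·A⁻².
  N = kg·m/s² = kg·m·s⁻² (force = mass × acceleration).
  J = N·m (work = force × distance),
      = kg·m²·s⁻².
  So J⁻¹ = kg⁻¹·m⁻²·s².
  Combining: m·V²·N·J⁻¹·s⁻¹ = m · (kg²·m⁴·s⁻⁶·A⁻²) · (kg·m·s⁻²) · (kg⁻¹·m⁻²·s²) · s⁻¹ = kg²·m⁴·s⁻⁷·A⁻².
Both reduce to kg²·m⁴·s⁻⁷·A⁻².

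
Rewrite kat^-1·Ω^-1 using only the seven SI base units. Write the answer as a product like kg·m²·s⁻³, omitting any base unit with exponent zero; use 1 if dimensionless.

kat = s⁻¹·mol.
So kat⁻¹ = s·mol⁻¹.
Ω = kg·m²·s⁻³·A⁻².
So Ω⁻¹ = kg⁻¹·m⁻²·s³·A².
Combining: kat⁻¹·Ω⁻¹ = (s·mol⁻¹) · (kg⁻¹·m⁻²·s³·A²) = kg⁻¹·m⁻²·s⁴·A²·mol⁻¹.

kg⁻¹·m⁻²·s⁴·A²·mol⁻¹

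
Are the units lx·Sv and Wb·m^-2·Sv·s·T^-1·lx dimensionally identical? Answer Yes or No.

Left side:
  lx = m⁻²·cd.
  Sv = m²·s⁻².
  Combining: lx·Sv = (m⁻²·cd) · (m²·s⁻²) = s⁻²·cd.
Right side:
  Wb = V·s (flux: a volt is a weber per second),
      = kg·m²·s⁻²·A⁻¹.
  Sv = J/kg (equivalent dose = energy per mass),
      = m²·s⁻².
  T = Wb/m² (flux density = flux per area),
      = kg·s⁻²·A⁻¹.
  So T⁻¹ = kg⁻¹·s²·A.
  lx = lm/m² (illuminance = luminous flux per area),
      = m⁻²·cd.
  Combining: Wb·m⁻²·Sv·s·T⁻¹·lx = (kg·m²·s⁻²·A⁻¹) · m⁻² · (m²·s⁻²) · s · (kg⁻¹·s²·A) · (m⁻²·cd) = s⁻¹·cd.
Left is s⁻²·cd; right is s⁻¹·cd — different.

No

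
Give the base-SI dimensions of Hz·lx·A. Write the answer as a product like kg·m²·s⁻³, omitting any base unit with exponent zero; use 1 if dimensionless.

Hz = 1/s = s⁻¹ (frequency is cycles per second).
lx = lm/m² (illuminance = luminous flux per area),
    = m⁻²·cd.
Combining: Hz·lx·A = s⁻¹ · (m⁻²·cd) · A = m⁻²·s⁻¹·A·cd.

m⁻²·s⁻¹·A·cd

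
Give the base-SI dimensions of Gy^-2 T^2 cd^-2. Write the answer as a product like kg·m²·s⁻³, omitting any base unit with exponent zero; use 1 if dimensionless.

Gy = J/kg (absorbed dose = energy per mass),
    = m²·s⁻².
So Gy⁻² = m⁻⁴·s⁴.
T = Wb/m² (flux density = flux per area),
    = kg·s⁻²·A⁻¹.
So T² = kg²·s⁻⁴·A⁻².
Combining: Gy⁻²·T²·cd⁻² = (m⁻⁴·s⁴) · (kg²·s⁻⁴·A⁻²) · cd⁻² = kg²·m⁻⁴·A⁻²·cd⁻².

kg²·m⁻⁴·A⁻²·cd⁻²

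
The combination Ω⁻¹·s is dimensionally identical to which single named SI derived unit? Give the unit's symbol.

F

Ω = V/A (resistance = voltage per current),
    = kg·m²·s⁻³·A⁻².
So Ω⁻¹ = kg⁻¹·m⁻²·s³·A².
Combining: Ω⁻¹·s = (kg⁻¹·m⁻²·s³·A²) · s = kg⁻¹·m⁻²·s⁴·A².
kg⁻¹·m⁻²·s⁴·A² is the base-SI form of the farad.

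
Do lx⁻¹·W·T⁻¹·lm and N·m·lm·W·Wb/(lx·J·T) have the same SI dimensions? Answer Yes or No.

Left side:
  lx = lm/m² (illuminance = luminous flux per area),
      = m⁻²·cd.
  So lx⁻¹ = m²·cd⁻¹.
  W = J/s (power = energy per time),
      = kg·m²·s⁻³.
  T = Wb/m² (flux density = flux per area),
      = kg·s⁻²·A⁻¹.
  So T⁻¹ = kg⁻¹·s²·A.
  lm = cd·sr = cd (luminous flux; sr is dimensionless).
  Combining: lx⁻¹·W·T⁻¹·lm = (m²·cd⁻¹) · (kg·m²·s⁻³) · (kg⁻¹·s²·A) · cd = m⁴·s⁻¹·A.
Right side:
  lx = lm/m² (illuminance = luminous flux per area),
      = m⁻²·cd.
  So lx⁻¹ = m²·cd⁻¹.
  J = N·m (work = force × distance),
      = kg·m²·s⁻².
  So J⁻¹ = kg⁻¹·m⁻²·s².
  T = Wb/m² (flux density = flux per area),
      = kg·s⁻²·A⁻¹.
  So T⁻¹ = kg⁻¹·s²·A.
  N = kg·m/s² = kg·m·s⁻² (force = mass × acceleration).
  lm = cd·sr = cd (luminous flux; sr is dimensionless).
  W = J/s (power = energy per time),
      = kg·m²·s⁻³.
  Wb = V·s (flux: a volt is a weber per second),
      = kg·m²·s⁻²·A⁻¹.
  Combining: lx⁻¹·J⁻¹·T⁻¹·N·m·lm·W·Wb = (m²·cd⁻¹) · (kg⁻¹·m⁻²·s²) · (kg⁻¹·s²·A) · (kg·m·s⁻²) · m · cd · (kg·m²·s⁻³) · (kg·m²·s⁻²·A⁻¹) = kg·m⁶·s⁻³.
Left is m⁴·s⁻¹·A; right is kg·m⁶·s⁻³ — different.

No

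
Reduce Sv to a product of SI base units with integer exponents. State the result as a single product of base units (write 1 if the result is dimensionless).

Sv = J/kg (equivalent dose = energy per mass),
    = m²·s⁻².

m²·s⁻²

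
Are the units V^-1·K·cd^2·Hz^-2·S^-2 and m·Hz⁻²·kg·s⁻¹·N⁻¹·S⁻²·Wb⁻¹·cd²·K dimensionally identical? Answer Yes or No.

Yes

Left side:
  V = kg·m²·s⁻³·A⁻¹.
  So V⁻¹ = kg⁻¹·m⁻²·s³·A.
  Hz = s⁻¹.
  So Hz⁻² = s².
  S = kg⁻¹·m⁻²·s³·A².
  So S⁻² = kg²·m⁴·s⁻⁶·A⁻⁴.
  Combining: V⁻¹·K·cd²·Hz⁻²·S⁻² = (kg⁻¹·m⁻²·s³·A) · K · cd² · s² · (kg²·m⁴·s⁻⁶·A⁻⁴) = kg·m²·s⁻¹·A⁻³·K·cd².
Right side:
  Hz = s⁻¹.
  So Hz⁻² = s².
  N = kg·m·s⁻².
  So N⁻¹ = kg⁻¹·m⁻¹·s².
  S = kg⁻¹·m⁻²·s³·A².
  So S⁻² = kg²·m⁴·s⁻⁶·A⁻⁴.
  Wb = kg·m²·s⁻²·A⁻¹.
  So Wb⁻¹ = kg⁻¹·m⁻²·s²·A.
  Combining: m·Hz⁻²·kg·s⁻¹·N⁻¹·S⁻²·Wb⁻¹·cd²·K = m · s² · kg · s⁻¹ · (kg⁻¹·m⁻¹·s²) · (kg²·m⁴·s⁻⁶·A⁻⁴) · (kg⁻¹·m⁻²·s²·A) · cd² · K = kg·m²·s⁻¹·A⁻³·K·cd².
Both reduce to kg·m²·s⁻¹·A⁻³·K·cd².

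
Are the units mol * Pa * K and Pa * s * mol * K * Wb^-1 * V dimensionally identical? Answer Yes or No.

Yes

Left side:
  Pa = N/m² (pressure = force per area),
      = kg·m⁻¹·s⁻².
  Combining: mol·Pa·K = mol · (kg·m⁻¹·s⁻²) · K = kg·m⁻¹·s⁻²·K·mol.
Right side:
  Pa = N/m² (pressure = force per area),
      = kg·m⁻¹·s⁻².
  Wb = V·s (flux: a volt is a weber per second),
      = kg·m²·s⁻²·A⁻¹.
  So Wb⁻¹ = kg⁻¹·m⁻²·s²·A.
  V = W/A (potential = power per current),
      = kg·m²·s⁻³·A⁻¹.
  Combining: Pa·s·mol·K·Wb⁻¹·V = (kg·m⁻¹·s⁻²) · s · mol · K · (kg⁻¹·m⁻²·s²·A) · (kg·m²·s⁻³·A⁻¹) = kg·m⁻¹·s⁻²·K·mol.
Both reduce to kg·m⁻¹·s⁻²·K·mol.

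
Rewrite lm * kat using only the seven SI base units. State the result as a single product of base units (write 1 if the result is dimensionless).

lm = cd.
kat = s⁻¹·mol.
Combining: lm·kat = cd · (s⁻¹·mol) = s⁻¹·mol·cd.

s⁻¹·mol·cd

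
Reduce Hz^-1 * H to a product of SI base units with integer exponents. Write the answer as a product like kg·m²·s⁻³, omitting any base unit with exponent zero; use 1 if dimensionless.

kg·m²·s⁻¹·A⁻²

Hz = 1/s = s⁻¹ (frequency is cycles per second).
So Hz⁻¹ = s.
H = Wb/A (inductance = flux per current),
    = kg·m²·s⁻²·A⁻².
Combining: Hz⁻¹·H = s · (kg·m²·s⁻²·A⁻²) = kg·m²·s⁻¹·A⁻².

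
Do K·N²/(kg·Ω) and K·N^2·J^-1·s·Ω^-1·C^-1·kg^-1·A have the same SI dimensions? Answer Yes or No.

Left side:
  Ω = V/A (resistance = voltage per current),
      = kg·m²·s⁻³·A⁻².
  So Ω⁻¹ = kg⁻¹·m⁻²·s³·A².
  N = kg·m/s² = kg·m·s⁻² (force = mass × acceleration).
  So N² = kg²·m²·s⁻⁴.
  Combining: kg⁻¹·Ω⁻¹·K·N² = kg⁻¹ · (kg⁻¹·m⁻²·s³·A²) · K · (kg²·m²·s⁻⁴) = s⁻¹·A²·K.
Right side:
  N = kg·m·s⁻².
  So N² = kg²·m²·s⁻⁴.
  J = kg·m²·s⁻².
  So J⁻¹ = kg⁻¹·m⁻²·s².
  Ω = kg·m²·s⁻³·A⁻².
  So Ω⁻¹ = kg⁻¹·m⁻²·s³·A².
  C = s·A.
  So C⁻¹ = s⁻¹·A⁻¹.
  Combining: K·N²·J⁻¹·s·Ω⁻¹·C⁻¹·kg⁻¹·A = K · (kg²·m²·s⁻⁴) · (kg⁻¹·m⁻²·s²) · s · (kg⁻¹·m⁻²·s³·A²) · (s⁻¹·A⁻¹) · kg⁻¹ · A = kg⁻¹·m⁻²·s·A²·K.
Left is s⁻¹·A²·K; right is kg⁻¹·m⁻²·s·A²·K — different.

No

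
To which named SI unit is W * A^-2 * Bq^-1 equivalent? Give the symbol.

W = kg·m²·s⁻³.
Bq = s⁻¹.
So Bq⁻¹ = s.
Combining: W·A⁻²·Bq⁻¹ = (kg·m²·s⁻³) · A⁻² · s = kg·m²·s⁻²·A⁻².
kg·m²·s⁻²·A⁻² is the base-SI form of the henry.

H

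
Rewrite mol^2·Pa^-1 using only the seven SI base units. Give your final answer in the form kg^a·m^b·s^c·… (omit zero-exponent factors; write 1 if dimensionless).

Pa = N/m² (pressure = force per area),
    = kg·m⁻¹·s⁻².
So Pa⁻¹ = kg⁻¹·m·s².
Combining: mol²·Pa⁻¹ = mol² · (kg⁻¹·m·s²) = kg⁻¹·m·s²·mol².

kg⁻¹·m·s²·mol²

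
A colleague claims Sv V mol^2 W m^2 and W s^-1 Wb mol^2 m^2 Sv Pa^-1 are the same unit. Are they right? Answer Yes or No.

Left side:
  Sv = J/kg (equivalent dose = energy per mass),
      = m²·s⁻².
  V = W/A (potential = power per current),
      = kg·m²·s⁻³·A⁻¹.
  W = J/s (power = energy per time),
      = kg·m²·s⁻³.
  Combining: Sv·V·mol²·W·m² = (m²·s⁻²) · (kg·m²·s⁻³·A⁻¹) · mol² · (kg·m²·s⁻³) · m² = kg²·m⁸·s⁻⁸·A⁻¹·mol².
Right side:
  W = kg·m²·s⁻³.
  Wb = kg·m²·s⁻²·A⁻¹.
  Sv = m²·s⁻².
  Pa = kg·m⁻¹·s⁻².
  So Pa⁻¹ = kg⁻¹·m·s².
  Combining: W·s⁻¹·Wb·mol²·m²·Sv·Pa⁻¹ = (kg·m²·s⁻³) · s⁻¹ · (kg·m²·s⁻²·A⁻¹) · mol² · m² · (m²·s⁻²) · (kg⁻¹·m·s²) = kg·m⁹·s⁻⁶·A⁻¹·mol².
Left is kg²·m⁸·s⁻⁸·A⁻¹·mol²; right is kg·m⁹·s⁻⁶·A⁻¹·mol² — different.

No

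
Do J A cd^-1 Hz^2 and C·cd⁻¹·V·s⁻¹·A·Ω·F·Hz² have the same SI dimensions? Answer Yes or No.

Left side:
  J = N·m (work = force × distance),
      = kg·m²·s⁻².
  Hz = 1/s = s⁻¹ (frequency is cycles per second).
  So Hz² = s⁻².
  Combining: J·A·cd⁻¹·Hz² = (kg·m²·s⁻²) · A · cd⁻¹ · s⁻² = kg·m²·s⁻⁴·A·cd⁻¹.
Right side:
  C = s·A.
  V = kg·m²·s⁻³·A⁻¹.
  Ω = kg·m²·s⁻³·A⁻².
  F = kg⁻¹·m⁻²·s⁴·A².
  Hz = s⁻¹.
  So Hz² = s⁻².
  Combining: C·cd⁻¹·V·s⁻¹·A·Ω·F·Hz² = (s·A) · cd⁻¹ · (kg·m²·s⁻³·A⁻¹) · s⁻¹ · A · (kg·m²·s⁻³·A⁻²) · (kg⁻¹·m⁻²·s⁴·A²) · s⁻² = kg·m²·s⁻⁴·A·cd⁻¹.
Both reduce to kg·m²·s⁻⁴·A·cd⁻¹.

Yes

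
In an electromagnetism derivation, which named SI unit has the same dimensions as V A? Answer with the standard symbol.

W

V = kg·m²·s⁻³·A⁻¹.
Combining: V·A = (kg·m²·s⁻³·A⁻¹) · A = kg·m²·s⁻³.
kg·m²·s⁻³ is the base-SI form of the watt.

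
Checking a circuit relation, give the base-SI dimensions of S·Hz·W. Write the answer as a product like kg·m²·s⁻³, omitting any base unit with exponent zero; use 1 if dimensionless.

s⁻¹·A²

S = kg⁻¹·m⁻²·s³·A².
Hz = s⁻¹.
W = kg·m²·s⁻³.
Combining: S·Hz·W = (kg⁻¹·m⁻²·s³·A²) · s⁻¹ · (kg·m²·s⁻³) = s⁻¹·A².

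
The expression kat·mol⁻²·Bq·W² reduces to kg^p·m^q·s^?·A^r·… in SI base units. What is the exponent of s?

kat = mol/s = s⁻¹·mol (catalytic activity).
Bq = 1/s = s⁻¹ (activity is decays per second).
W = J/s (power = energy per time),
    = kg·m²·s⁻³.
So W² = kg²·m⁴·s⁻⁶.
Combining: kat·mol⁻²·Bq·W² = (s⁻¹·mol) · mol⁻² · s⁻¹ · (kg²·m⁴·s⁻⁶) = kg²·m⁴·s⁻⁸·mol⁻¹.
The exponent of s is -8.

-8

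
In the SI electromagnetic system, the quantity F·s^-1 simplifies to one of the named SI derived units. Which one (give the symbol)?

F = C/V (capacitance = charge per voltage),
    = A·s/(kg·m²·s⁻³·A⁻¹) (substituting C and V),
    = kg⁻¹·m⁻²·s⁴·A².
Combining: F·s⁻¹ = (kg⁻¹·m⁻²·s⁴·A²) · s⁻¹ = kg⁻¹·m⁻²·s³·A².
kg⁻¹·m⁻²·s³·A² is the base-SI form of the siemens.

S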